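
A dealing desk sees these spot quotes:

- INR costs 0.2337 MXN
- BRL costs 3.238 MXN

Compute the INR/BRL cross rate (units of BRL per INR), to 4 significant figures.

1 INR × 0.2337 = 0.2337 MXN
0.2337 MXN ÷ 3.238 = 0.0721742 BRL

INR/BRL = 0.07217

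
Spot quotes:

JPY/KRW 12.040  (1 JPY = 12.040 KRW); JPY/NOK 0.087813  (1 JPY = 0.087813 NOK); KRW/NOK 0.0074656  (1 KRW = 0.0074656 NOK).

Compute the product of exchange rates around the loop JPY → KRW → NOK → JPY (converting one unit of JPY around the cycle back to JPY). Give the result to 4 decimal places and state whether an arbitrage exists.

Around JPY → KRW → NOK → JPY: 1 × 12.040 × 0.0074656 ÷ 0.087813 = 1.023605
Product > 1; profitable direction is JPY → KRW → NOK → JPY.

1.0236 (arbitrage exists)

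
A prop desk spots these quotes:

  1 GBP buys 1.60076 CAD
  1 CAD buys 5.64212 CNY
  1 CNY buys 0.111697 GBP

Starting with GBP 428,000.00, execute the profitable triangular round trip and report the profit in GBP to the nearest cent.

Profitable loop is GBP → CAD → CNY → GBP:
GBP 428,000.00 × 1.60076 = CAD 685,125.28
CAD 685,125.28 × 5.64212 = CNY 3,865,559.04
CNY 3,865,559.04 × 0.111697 = GBP 431,771.35
Profit = GBP 431,771.35 − GBP 428,000.00

Profit: GBP 3,771.35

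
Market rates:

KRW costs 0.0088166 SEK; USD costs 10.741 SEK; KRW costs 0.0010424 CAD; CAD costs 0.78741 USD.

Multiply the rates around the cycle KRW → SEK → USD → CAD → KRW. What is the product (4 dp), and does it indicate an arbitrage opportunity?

Around KRW → SEK → USD → CAD → KRW: 1 × 0.0088166 ÷ 10.741 ÷ 0.78741 ÷ 0.0010424 = 1.000049
Product ≈ 1 (deviation 0.005%, within rounding noise).

1.0000 (no arbitrage)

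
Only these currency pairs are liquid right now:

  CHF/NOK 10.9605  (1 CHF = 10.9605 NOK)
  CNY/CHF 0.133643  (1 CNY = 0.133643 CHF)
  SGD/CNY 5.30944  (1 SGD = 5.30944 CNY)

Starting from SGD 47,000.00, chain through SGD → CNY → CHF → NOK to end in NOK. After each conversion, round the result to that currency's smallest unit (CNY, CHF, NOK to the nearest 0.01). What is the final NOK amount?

SGD 47,000.00 × 5.30944 = CNY 249,543.68
CNY 249,543.68 × 0.133643 = CHF 33,349.77
CHF 33,349.77 × 10.9605 = NOK 365,530.15

NOK 365,530.15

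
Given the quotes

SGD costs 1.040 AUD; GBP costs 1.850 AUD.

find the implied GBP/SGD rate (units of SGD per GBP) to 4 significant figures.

1 GBP × 1.850 = 1.85 AUD
1.85 AUD ÷ 1.040 = 1.77885 SGD

GBP/SGD = 1.779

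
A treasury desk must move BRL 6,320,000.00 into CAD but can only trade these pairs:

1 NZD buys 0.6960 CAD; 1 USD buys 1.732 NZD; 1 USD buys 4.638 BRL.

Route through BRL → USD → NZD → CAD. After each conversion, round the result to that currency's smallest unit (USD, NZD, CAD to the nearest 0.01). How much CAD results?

BRL 6,320,000.00 ÷ 4.638 = USD 1,362,656.32
USD 1,362,656.32 × 1.732 = NZD 2,360,120.75
NZD 2,360,120.75 × 0.6960 = CAD 1,642,644.04

CAD 1,642,644.04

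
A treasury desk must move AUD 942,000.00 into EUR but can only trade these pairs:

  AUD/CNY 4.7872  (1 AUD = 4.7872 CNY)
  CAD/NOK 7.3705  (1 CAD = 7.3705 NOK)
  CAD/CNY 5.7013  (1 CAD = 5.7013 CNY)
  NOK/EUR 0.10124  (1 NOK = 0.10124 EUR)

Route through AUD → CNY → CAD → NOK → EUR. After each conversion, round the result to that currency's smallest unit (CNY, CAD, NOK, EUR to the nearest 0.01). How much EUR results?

AUD 942,000.00 × 4.7872 = CNY 4,509,542.40
CNY 4,509,542.40 ÷ 5.7013 = CAD 790,967.39
CAD 790,967.39 × 7.3705 = NOK 5,829,825.15
NOK 5,829,825.15 × 0.10124 = EUR 590,211.50

EUR 590,211.50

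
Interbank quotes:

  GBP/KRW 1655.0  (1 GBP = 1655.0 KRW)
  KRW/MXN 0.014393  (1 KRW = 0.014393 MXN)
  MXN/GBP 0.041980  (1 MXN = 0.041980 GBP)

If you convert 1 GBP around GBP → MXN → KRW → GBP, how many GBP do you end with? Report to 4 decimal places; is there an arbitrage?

Around GBP → MXN → KRW → GBP: 1 ÷ 0.041980 ÷ 0.014393 ÷ 1655.0 = 1.000019
Product ≈ 1 (deviation 0.002%, within rounding noise).

1.0000 (no arbitrage)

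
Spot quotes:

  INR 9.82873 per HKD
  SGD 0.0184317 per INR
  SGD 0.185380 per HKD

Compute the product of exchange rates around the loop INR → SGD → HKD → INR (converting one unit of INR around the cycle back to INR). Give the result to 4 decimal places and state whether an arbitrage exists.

Around INR → SGD → HKD → INR: 1 × 0.0184317 ÷ 0.185380 × 9.82873 = 0.977237
Product < 1; profitable direction is INR → HKD → SGD → INR.

0.9772 (arbitrage exists)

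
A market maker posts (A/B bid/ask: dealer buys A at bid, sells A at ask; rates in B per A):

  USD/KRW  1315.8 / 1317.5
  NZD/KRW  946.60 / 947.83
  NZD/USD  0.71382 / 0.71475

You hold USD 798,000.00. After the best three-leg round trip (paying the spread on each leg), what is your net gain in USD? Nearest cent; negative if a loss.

Net profit: USD 4,166.65

Best loop USD → NZD → KRW → USD:
USD 798,000.00 ÷ 0.71475 (buy NZD at ask) = NZD 1,116,474.29
NZD 1,116,474.29 × 946.60 (sell NZD at bid) = KRW 1,056,854,565
KRW 1,056,854,565 ÷ 1317.5 (buy USD at ask) = USD 802,166.65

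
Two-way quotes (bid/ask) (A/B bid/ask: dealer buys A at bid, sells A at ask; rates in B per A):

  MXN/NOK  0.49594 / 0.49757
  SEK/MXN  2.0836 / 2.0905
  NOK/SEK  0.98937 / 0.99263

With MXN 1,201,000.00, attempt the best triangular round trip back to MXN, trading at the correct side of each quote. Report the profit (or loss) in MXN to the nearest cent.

Best loop MXN → NOK → SEK → MXN:
MXN 1,201,000.00 × 0.49594 (sell MXN at bid) = NOK 595,623.94
NOK 595,623.94 × 0.98937 (sell NOK at bid) = SEK 589,292.46
SEK 589,292.46 × 2.0836 (sell SEK at bid) = MXN 1,227,849.76

Net profit: MXN 26,849.76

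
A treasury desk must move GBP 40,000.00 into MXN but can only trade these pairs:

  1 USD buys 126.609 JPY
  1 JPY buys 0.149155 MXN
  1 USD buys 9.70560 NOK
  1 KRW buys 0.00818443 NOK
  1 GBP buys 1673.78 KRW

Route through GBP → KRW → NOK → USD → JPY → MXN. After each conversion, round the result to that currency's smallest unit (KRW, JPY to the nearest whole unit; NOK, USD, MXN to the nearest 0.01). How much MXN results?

MXN 1,066,170.83

GBP 40,000.00 × 1673.78 = KRW 66,951,200
KRW 66,951,200 × 0.00818443 = NOK 547,957.41
NOK 547,957.41 ÷ 9.70560 = USD 56,457.86
USD 56,457.86 × 126.609 = JPY 7,148,073
JPY 7,148,073 × 0.149155 = MXN 1,066,170.83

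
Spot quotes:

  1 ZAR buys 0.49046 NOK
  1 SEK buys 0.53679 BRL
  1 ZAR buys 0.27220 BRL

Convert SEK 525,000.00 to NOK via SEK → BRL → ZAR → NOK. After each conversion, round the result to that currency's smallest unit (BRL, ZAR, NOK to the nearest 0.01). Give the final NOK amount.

SEK 525,000.00 × 0.53679 = BRL 281,814.75
BRL 281,814.75 ÷ 0.27220 = ZAR 1,035,322.37
ZAR 1,035,322.37 × 0.49046 = NOK 507,784.21

NOK 507,784.21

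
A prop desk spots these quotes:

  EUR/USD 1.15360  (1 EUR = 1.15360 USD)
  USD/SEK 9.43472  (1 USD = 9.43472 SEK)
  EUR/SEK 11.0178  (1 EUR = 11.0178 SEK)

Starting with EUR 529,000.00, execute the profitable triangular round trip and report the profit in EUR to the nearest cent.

Profitable loop is EUR → SEK → USD → EUR:
EUR 529,000.00 × 11.0178 = SEK 5,828,416.20
SEK 5,828,416.20 ÷ 9.43472 = USD 617,762.50
USD 617,762.50 ÷ 1.15360 = EUR 535,508.41
Profit = EUR 535,508.41 − EUR 529,000.00

Profit: EUR 6,508.41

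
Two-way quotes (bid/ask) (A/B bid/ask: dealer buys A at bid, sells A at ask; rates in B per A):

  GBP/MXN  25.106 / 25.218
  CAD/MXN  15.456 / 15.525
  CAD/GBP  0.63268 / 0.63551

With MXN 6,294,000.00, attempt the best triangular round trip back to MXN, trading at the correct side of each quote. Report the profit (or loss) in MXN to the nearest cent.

Net profit: MXN 145,568.39

Best loop MXN → CAD → GBP → MXN:
MXN 6,294,000.00 ÷ 15.525 (buy CAD at ask) = CAD 405,410.63
CAD 405,410.63 × 0.63268 (sell CAD at bid) = GBP 256,495.20
GBP 256,495.20 × 25.106 (sell GBP at bid) = MXN 6,439,568.39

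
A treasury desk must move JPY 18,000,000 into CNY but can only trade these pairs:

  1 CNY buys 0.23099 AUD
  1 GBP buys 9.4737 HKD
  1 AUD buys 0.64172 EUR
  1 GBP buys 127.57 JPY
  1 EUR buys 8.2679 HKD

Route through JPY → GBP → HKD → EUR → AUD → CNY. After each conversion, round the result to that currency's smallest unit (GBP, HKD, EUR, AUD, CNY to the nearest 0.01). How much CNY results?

JPY 18,000,000 ÷ 127.57 = GBP 141,099.00
GBP 141,099.00 × 9.4737 = HKD 1,336,729.60
HKD 1,336,729.60 ÷ 8.2679 = EUR 161,677.04
EUR 161,677.04 ÷ 0.64172 = AUD 251,943.28
AUD 251,943.28 ÷ 0.23099 = CNY 1,090,710.77

CNY 1,090,710.77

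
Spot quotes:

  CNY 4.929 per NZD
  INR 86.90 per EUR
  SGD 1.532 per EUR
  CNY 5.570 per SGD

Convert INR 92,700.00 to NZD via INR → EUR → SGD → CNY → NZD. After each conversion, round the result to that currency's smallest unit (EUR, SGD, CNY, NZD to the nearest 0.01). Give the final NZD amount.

INR 92,700.00 ÷ 86.90 = EUR 1,066.74
EUR 1,066.74 × 1.532 = SGD 1,634.25
SGD 1,634.25 × 5.570 = CNY 9,102.77
CNY 9,102.77 ÷ 4.929 = NZD 1,846.78

NZD 1,846.78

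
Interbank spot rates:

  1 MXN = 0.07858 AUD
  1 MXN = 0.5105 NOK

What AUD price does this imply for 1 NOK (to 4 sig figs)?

1 NOK ÷ 0.5105 = 1.95886 MXN
1.95886 MXN × 0.07858 = 0.153928 AUD

NOK/AUD = 0.1539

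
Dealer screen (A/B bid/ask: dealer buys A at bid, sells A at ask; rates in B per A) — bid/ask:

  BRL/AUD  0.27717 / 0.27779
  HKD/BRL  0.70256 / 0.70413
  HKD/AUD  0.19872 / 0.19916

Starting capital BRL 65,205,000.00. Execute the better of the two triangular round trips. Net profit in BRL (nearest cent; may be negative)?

Best loop BRL → HKD → AUD → BRL:
BRL 65,205,000.00 ÷ 0.70413 (buy HKD at ask) = HKD 92,603,638.53
HKD 92,603,638.53 × 0.19872 (sell HKD at bid) = AUD 18,402,195.05
AUD 18,402,195.05 ÷ 0.27779 (buy BRL at ask) = BRL 66,244,987.40

Net profit: BRL 1,039,987.40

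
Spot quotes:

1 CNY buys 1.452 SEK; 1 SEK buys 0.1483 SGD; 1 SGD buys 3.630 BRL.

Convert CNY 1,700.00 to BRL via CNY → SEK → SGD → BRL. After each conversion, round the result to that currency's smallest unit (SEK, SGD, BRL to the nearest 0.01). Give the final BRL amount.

CNY 1,700.00 × 1.452 = SEK 2,468.40
SEK 2,468.40 × 0.1483 = SGD 366.06
SGD 366.06 × 3.630 = BRL 1,328.80

BRL 1,328.80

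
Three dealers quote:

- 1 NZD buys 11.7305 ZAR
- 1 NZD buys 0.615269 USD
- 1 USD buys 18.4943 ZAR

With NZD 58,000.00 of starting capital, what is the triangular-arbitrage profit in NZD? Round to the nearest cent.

Profit: NZD 1,791.79

Profitable loop is NZD → ZAR → USD → NZD:
NZD 58,000.00 × 11.7305 = ZAR 680,369.00
ZAR 680,369.00 ÷ 18.4943 = USD 36,788.04
USD 36,788.04 ÷ 0.615269 = NZD 59,791.79
Profit = NZD 59,791.79 − NZD 58,000.00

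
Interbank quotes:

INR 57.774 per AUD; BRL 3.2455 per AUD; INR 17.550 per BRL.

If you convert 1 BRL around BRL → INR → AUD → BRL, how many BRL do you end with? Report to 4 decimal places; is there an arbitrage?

Around BRL → INR → AUD → BRL: 1 × 17.550 ÷ 57.774 × 3.2455 = 0.985885
Product < 1; profitable direction is BRL → AUD → INR → BRL.

0.9859 (arbitrage exists)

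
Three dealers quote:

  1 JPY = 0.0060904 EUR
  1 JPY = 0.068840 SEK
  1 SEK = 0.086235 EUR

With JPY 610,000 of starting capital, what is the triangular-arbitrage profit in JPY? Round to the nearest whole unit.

Profitable loop is JPY → EUR → SEK → JPY:
JPY 610,000 × 0.0060904 = EUR 3,715.14
EUR 3,715.14 ÷ 0.086235 = SEK 43,081.63
SEK 43,081.63 ÷ 0.068840 = JPY 625,823
Profit = JPY 625,823 − JPY 610,000

Profit: JPY 15,823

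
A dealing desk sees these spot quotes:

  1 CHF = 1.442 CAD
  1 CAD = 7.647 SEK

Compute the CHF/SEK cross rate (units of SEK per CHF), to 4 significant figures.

CHF/SEK = 11.03

1 CHF × 1.442 = 1.442 CAD
1.442 CAD × 7.647 = 11.027 SEK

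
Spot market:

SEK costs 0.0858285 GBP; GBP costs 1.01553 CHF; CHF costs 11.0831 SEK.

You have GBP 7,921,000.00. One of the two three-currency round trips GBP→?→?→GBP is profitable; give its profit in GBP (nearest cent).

Profit: GBP 278,634.26

Profitable loop is GBP → SEK → CHF → GBP:
GBP 7,921,000.00 ÷ 0.0858285 = SEK 92,288,691.98
SEK 92,288,691.98 ÷ 11.0831 = CHF 8,326,974.58
CHF 8,326,974.58 ÷ 1.01553 = GBP 8,199,634.26
Profit = GBP 8,199,634.26 − GBP 7,921,000.00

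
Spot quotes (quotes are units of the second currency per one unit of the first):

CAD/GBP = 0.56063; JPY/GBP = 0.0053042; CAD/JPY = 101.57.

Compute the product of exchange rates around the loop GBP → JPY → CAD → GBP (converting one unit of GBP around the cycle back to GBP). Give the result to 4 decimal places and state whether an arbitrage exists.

Around GBP → JPY → CAD → GBP: 1 ÷ 0.0053042 ÷ 101.57 × 0.56063 = 1.040617
Product > 1; profitable direction is GBP → JPY → CAD → GBP.

1.0406 (arbitrage exists)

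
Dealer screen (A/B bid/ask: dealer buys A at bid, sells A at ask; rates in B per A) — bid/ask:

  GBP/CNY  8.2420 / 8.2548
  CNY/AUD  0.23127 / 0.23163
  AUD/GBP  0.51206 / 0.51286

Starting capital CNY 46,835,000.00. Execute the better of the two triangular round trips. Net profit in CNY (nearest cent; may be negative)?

Net profit: CNY 925,661.57

Best loop CNY → GBP → AUD → CNY:
CNY 46,835,000.00 ÷ 8.2548 (buy GBP at ask) = GBP 5,673,668.65
GBP 5,673,668.65 ÷ 0.51286 (buy AUD at ask) = AUD 11,062,802.04
AUD 11,062,802.04 ÷ 0.23163 (buy CNY at ask) = CNY 47,760,661.57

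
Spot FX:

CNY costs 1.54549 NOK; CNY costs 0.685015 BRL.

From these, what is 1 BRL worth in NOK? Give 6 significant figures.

1 BRL ÷ 0.685015 = 1.45982 CNY
1.45982 CNY × 1.54549 = 2.25614 NOK

BRL/NOK = 2.25614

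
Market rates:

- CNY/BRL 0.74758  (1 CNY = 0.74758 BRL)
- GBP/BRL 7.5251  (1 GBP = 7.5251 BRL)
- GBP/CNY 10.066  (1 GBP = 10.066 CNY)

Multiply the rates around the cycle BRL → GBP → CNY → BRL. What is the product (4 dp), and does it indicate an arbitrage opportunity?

1.0000 (no arbitrage)

Around BRL → GBP → CNY → BRL: 1 ÷ 7.5251 × 10.066 × 0.74758 = 1.000005
Product ≈ 1 (deviation 0.001%, within rounding noise).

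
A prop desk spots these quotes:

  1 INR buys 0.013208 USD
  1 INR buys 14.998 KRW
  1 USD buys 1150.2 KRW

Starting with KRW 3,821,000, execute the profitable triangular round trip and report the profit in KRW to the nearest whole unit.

Profit: KRW 49,385

Profitable loop is KRW → INR → USD → KRW:
KRW 3,821,000 ÷ 14.998 = INR 254,767.30
INR 254,767.30 × 0.013208 = USD 3,364.97
USD 3,364.97 × 1150.2 = KRW 3,870,385
Profit = KRW 3,870,385 − KRW 3,821,000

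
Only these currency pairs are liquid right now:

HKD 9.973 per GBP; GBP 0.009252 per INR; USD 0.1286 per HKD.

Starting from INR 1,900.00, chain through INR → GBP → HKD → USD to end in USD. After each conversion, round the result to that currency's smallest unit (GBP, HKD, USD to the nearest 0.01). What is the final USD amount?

INR 1,900.00 × 0.009252 = GBP 17.58
GBP 17.58 × 9.973 = HKD 175.33
HKD 175.33 × 0.1286 = USD 22.55

USD 22.55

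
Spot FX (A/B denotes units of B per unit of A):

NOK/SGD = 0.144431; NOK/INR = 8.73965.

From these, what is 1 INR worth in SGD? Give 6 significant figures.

INR/SGD = 0.0165259

1 INR ÷ 8.73965 = 0.114421 NOK
0.114421 NOK × 0.144431 = 0.0165259 SGD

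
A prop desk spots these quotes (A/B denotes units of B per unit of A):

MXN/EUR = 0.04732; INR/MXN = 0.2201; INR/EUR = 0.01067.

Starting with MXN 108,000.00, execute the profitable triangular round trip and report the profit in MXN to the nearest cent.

Profitable loop is MXN → INR → EUR → MXN:
MXN 108,000.00 ÷ 0.2201 = INR 490,686.05
INR 490,686.05 × 0.01067 = EUR 5,235.62
EUR 5,235.62 ÷ 0.04732 = MXN 110,642.86
Profit = MXN 110,642.86 − MXN 108,000.00

Profit: MXN 2,642.86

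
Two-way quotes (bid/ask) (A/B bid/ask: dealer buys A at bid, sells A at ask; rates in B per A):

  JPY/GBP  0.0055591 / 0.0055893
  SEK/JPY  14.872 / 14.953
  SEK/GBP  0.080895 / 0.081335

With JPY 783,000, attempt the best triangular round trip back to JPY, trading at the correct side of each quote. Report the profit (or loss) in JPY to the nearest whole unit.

Net profit: JPY 12,899

Best loop JPY → GBP → SEK → JPY:
JPY 783,000 × 0.0055591 (sell JPY at bid) = GBP 4,352.78
GBP 4,352.78 ÷ 0.081335 (buy SEK at ask) = SEK 53,516.63
SEK 53,516.63 × 14.872 (sell SEK at bid) = JPY 795,899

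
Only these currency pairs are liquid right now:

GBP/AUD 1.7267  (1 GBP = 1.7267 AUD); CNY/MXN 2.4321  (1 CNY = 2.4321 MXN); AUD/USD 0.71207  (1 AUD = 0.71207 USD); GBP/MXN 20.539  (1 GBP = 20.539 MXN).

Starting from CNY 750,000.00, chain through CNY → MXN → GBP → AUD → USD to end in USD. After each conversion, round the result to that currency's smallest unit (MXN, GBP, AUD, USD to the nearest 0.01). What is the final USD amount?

USD 109,195.05

CNY 750,000.00 × 2.4321 = MXN 1,824,075.00
MXN 1,824,075.00 ÷ 20.539 = GBP 88,810.31
GBP 88,810.31 × 1.7267 = AUD 153,348.76
AUD 153,348.76 × 0.71207 = USD 109,195.05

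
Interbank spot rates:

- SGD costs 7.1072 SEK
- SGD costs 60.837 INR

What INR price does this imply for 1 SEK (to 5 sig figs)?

SEK/INR = 8.5599

1 SEK ÷ 7.1072 = 0.140702 SGD
0.140702 SGD × 60.837 = 8.55991 INR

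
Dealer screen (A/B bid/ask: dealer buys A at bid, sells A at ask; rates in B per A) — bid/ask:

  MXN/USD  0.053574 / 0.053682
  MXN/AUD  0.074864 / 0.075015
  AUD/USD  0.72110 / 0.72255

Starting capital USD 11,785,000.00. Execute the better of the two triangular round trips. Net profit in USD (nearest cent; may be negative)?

Best loop USD → MXN → AUD → USD:
USD 11,785,000.00 ÷ 0.053682 (buy MXN at ask) = MXN 219,533,549.42
MXN 219,533,549.42 × 0.074864 (sell MXN at bid) = AUD 16,435,159.64
AUD 16,435,159.64 × 0.72110 (sell AUD at bid) = USD 11,851,393.62

Net profit: USD 66,393.62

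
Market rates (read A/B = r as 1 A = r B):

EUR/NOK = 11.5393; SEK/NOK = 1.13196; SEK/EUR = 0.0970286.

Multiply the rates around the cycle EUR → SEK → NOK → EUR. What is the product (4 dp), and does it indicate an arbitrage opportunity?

Around EUR → SEK → NOK → EUR: 1 ÷ 0.0970286 × 1.13196 ÷ 11.5393 = 1.011002
Product > 1; profitable direction is EUR → SEK → NOK → EUR.

1.0110 (arbitrage exists)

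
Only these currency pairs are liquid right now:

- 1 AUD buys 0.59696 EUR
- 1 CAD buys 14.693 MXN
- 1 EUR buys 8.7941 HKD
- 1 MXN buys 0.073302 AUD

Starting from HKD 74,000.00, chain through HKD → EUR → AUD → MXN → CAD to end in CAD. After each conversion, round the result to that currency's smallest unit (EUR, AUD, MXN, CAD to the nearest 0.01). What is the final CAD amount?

CAD 13,087.86

HKD 74,000.00 ÷ 8.7941 = EUR 8,414.73
EUR 8,414.73 ÷ 0.59696 = AUD 14,095.97
AUD 14,095.97 ÷ 0.073302 = MXN 192,299.94
MXN 192,299.94 ÷ 14.693 = CAD 13,087.86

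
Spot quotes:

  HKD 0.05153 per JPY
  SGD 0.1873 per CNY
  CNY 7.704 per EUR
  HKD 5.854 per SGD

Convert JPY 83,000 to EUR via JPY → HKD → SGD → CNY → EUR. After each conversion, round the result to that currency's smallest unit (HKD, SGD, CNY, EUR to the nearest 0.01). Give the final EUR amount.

EUR 506.33

JPY 83,000 × 0.05153 = HKD 4,276.99
HKD 4,276.99 ÷ 5.854 = SGD 730.61
SGD 730.61 ÷ 0.1873 = CNY 3,900.75
CNY 3,900.75 ÷ 7.704 = EUR 506.33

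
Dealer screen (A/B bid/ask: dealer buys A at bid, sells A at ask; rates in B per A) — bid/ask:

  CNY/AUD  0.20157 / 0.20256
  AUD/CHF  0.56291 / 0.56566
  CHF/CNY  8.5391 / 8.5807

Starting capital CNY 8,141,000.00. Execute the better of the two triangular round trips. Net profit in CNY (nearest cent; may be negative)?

Net profit: CNY 139,296.32

Best loop CNY → CHF → AUD → CNY:
CNY 8,141,000.00 ÷ 8.5807 (buy CHF at ask) = CHF 948,757.09
CHF 948,757.09 ÷ 0.56566 (buy AUD at ask) = AUD 1,677,256.82
AUD 1,677,256.82 ÷ 0.20256 (buy CNY at ask) = CNY 8,280,296.32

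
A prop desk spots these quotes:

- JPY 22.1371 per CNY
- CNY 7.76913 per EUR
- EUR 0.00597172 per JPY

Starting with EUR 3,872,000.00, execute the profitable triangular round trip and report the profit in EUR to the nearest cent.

Profitable loop is EUR → CNY → JPY → EUR:
EUR 3,872,000.00 × 7.76913 = CNY 30,082,071.36
CNY 30,082,071.36 × 22.1371 = JPY 665,929,822
JPY 665,929,822 × 0.00597172 = EUR 3,976,746.44
Profit = EUR 3,976,746.44 − EUR 3,872,000.00

Profit: EUR 104,746.44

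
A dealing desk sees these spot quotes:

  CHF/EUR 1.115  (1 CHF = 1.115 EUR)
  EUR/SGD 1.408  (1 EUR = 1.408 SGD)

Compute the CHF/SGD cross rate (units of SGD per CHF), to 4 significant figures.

CHF/SGD = 1.570

1 CHF × 1.115 = 1.115 EUR
1.115 EUR × 1.408 = 1.56992 SGD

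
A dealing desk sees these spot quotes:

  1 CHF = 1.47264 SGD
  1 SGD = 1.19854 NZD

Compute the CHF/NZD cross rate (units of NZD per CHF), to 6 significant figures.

CHF/NZD = 1.76502

1 CHF × 1.47264 = 1.47264 SGD
1.47264 SGD × 1.19854 = 1.76502 NZD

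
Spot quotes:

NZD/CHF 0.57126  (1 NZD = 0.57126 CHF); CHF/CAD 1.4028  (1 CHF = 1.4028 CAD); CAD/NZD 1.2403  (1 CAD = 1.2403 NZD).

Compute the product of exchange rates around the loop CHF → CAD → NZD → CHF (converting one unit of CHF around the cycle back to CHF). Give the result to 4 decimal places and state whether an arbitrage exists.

0.9939 (arbitrage exists)

Around CHF → CAD → NZD → CHF: 1 × 1.4028 × 1.2403 × 0.57126 = 0.993931
Product < 1; profitable direction is CHF → NZD → CAD → CHF.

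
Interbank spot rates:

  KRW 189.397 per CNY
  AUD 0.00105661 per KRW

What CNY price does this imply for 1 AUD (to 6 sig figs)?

1 AUD ÷ 0.00105661 = 946.423 KRW
946.423 KRW ÷ 189.397 = 4.99703 CNY

AUD/CNY = 4.99703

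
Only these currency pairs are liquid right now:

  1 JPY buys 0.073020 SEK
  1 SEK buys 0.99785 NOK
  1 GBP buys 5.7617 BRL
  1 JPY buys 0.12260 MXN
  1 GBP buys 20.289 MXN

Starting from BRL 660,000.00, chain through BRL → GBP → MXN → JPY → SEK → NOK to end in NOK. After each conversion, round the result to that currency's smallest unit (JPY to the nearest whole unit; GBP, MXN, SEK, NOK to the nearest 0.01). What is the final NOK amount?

NOK 1,381,244.57

BRL 660,000.00 ÷ 5.7617 = GBP 114,549.53
GBP 114,549.53 × 20.289 = MXN 2,324,095.41
MXN 2,324,095.41 ÷ 0.12260 = JPY 18,956,733
JPY 18,956,733 × 0.073020 = SEK 1,384,220.64
SEK 1,384,220.64 × 0.99785 = NOK 1,381,244.57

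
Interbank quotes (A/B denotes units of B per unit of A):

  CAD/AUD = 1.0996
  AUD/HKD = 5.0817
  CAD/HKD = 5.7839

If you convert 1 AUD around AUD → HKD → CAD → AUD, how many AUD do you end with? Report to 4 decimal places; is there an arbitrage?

Around AUD → HKD → CAD → AUD: 1 × 5.0817 ÷ 5.7839 × 1.0996 = 0.966102
Product < 1; profitable direction is AUD → CAD → HKD → AUD.

0.9661 (arbitrage exists)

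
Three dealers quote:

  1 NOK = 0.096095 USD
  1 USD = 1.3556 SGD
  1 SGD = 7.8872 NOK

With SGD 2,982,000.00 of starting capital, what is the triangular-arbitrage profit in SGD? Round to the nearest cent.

Profitable loop is SGD → NOK → USD → SGD:
SGD 2,982,000.00 × 7.8872 = NOK 23,519,630.40
NOK 23,519,630.40 × 0.096095 = USD 2,260,118.88
USD 2,260,118.88 × 1.3556 = SGD 3,063,817.16
Profit = SGD 3,063,817.16 − SGD 2,982,000.00

Profit: SGD 81,817.16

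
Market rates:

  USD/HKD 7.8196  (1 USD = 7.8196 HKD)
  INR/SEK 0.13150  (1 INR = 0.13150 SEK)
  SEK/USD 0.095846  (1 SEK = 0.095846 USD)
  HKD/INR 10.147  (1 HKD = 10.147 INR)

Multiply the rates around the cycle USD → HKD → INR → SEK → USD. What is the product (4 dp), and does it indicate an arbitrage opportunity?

1.0001 (no arbitrage)

Around USD → HKD → INR → SEK → USD: 1 × 7.8196 × 10.147 × 0.13150 × 0.095846 = 1.000051
Product ≈ 1 (deviation 0.005%, within rounding noise).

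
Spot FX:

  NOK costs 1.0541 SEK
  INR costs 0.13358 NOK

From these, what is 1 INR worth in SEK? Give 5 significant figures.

INR/SEK = 0.14081

1 INR × 0.13358 = 0.13358 NOK
0.13358 NOK × 1.0541 = 0.140807 SEK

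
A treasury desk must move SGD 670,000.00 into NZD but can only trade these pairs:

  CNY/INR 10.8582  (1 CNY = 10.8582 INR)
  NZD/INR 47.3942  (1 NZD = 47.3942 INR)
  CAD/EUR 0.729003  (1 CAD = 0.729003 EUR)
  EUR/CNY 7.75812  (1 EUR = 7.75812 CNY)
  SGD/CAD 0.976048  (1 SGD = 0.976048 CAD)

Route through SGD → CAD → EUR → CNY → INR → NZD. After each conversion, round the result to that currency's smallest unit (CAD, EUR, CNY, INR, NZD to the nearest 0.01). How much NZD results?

SGD 670,000.00 × 0.976048 = CAD 653,952.16
CAD 653,952.16 × 0.729003 = EUR 476,733.09
EUR 476,733.09 × 7.75812 = CNY 3,698,552.52
CNY 3,698,552.52 × 10.8582 = INR 40,159,622.97
INR 40,159,622.97 ÷ 47.3942 = NZD 847,353.11

NZD 847,353.11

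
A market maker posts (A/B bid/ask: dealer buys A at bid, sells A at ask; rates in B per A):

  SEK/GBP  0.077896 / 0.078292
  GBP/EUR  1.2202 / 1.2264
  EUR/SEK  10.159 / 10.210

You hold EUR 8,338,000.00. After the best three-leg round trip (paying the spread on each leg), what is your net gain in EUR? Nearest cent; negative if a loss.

Net profit: EUR 167,240.91

Best loop EUR → GBP → SEK → EUR:
EUR 8,338,000.00 ÷ 1.2264 (buy GBP at ask) = GBP 6,798,760.60
GBP 6,798,760.60 ÷ 0.078292 (buy SEK at ask) = SEK 86,838,509.68
SEK 86,838,509.68 ÷ 10.210 (buy EUR at ask) = EUR 8,505,240.91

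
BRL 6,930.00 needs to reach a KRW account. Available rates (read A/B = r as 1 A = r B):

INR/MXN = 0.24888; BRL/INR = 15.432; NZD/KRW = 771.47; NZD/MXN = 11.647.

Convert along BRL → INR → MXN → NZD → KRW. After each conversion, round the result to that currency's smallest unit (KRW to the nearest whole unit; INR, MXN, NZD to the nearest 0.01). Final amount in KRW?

BRL 6,930.00 × 15.432 = INR 106,943.76
INR 106,943.76 × 0.24888 = MXN 26,616.16
MXN 26,616.16 ÷ 11.647 = NZD 2,285.24
NZD 2,285.24 × 771.47 = KRW 1,762,994

KRW 1,762,994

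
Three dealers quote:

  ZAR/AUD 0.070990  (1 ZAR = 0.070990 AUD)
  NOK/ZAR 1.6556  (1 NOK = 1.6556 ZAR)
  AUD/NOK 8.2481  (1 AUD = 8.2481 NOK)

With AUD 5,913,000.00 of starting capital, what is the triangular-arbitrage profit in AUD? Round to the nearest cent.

Profitable loop is AUD → ZAR → NOK → AUD:
AUD 5,913,000.00 ÷ 0.070990 = ZAR 83,293,421.61
ZAR 83,293,421.61 ÷ 1.6556 = NOK 50,310,112.11
NOK 50,310,112.11 ÷ 8.2481 = AUD 6,099,600.16
Profit = AUD 6,099,600.16 − AUD 5,913,000.00

Profit: AUD 186,600.16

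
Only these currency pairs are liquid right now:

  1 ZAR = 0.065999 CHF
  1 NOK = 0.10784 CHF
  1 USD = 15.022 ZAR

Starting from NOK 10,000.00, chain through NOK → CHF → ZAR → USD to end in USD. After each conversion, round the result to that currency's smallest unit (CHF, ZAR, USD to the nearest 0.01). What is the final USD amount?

NOK 10,000.00 × 0.10784 = CHF 1,078.40
CHF 1,078.40 ÷ 0.065999 = ZAR 16,339.64
ZAR 16,339.64 ÷ 15.022 = USD 1,087.71

USD 1,087.71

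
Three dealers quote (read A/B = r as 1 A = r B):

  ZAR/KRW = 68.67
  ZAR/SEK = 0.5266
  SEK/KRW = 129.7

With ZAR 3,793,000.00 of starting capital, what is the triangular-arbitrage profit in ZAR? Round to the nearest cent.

Profitable loop is ZAR → KRW → SEK → ZAR:
ZAR 3,793,000.00 × 68.67 = KRW 260,465,310
KRW 260,465,310 ÷ 129.7 = SEK 2,008,213.65
SEK 2,008,213.65 ÷ 0.5266 = ZAR 3,813,546.61
Profit = ZAR 3,813,546.61 − ZAR 3,793,000.00

Profit: ZAR 20,546.61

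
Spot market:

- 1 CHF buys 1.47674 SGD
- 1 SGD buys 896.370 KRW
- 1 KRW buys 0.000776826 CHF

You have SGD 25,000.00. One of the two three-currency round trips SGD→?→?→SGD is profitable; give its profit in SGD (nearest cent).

Profitable loop is SGD → KRW → CHF → SGD:
SGD 25,000.00 × 896.370 = KRW 22,409,250
KRW 22,409,250 × 0.000776826 = CHF 17,408.09
CHF 17,408.09 × 1.47674 = SGD 25,707.22
Profit = SGD 25,707.22 − SGD 25,000.00

Profit: SGD 707.22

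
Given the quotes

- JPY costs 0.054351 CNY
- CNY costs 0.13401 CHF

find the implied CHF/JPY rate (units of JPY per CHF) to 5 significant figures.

CHF/JPY = 137.30

1 CHF ÷ 0.13401 = 7.46213 CNY
7.46213 CNY ÷ 0.054351 = 137.295 JPY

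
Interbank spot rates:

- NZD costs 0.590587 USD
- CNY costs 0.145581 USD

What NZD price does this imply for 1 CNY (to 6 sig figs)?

CNY/NZD = 0.246502

1 CNY × 0.145581 = 0.145581 USD
0.145581 USD ÷ 0.590587 = 0.246502 NZD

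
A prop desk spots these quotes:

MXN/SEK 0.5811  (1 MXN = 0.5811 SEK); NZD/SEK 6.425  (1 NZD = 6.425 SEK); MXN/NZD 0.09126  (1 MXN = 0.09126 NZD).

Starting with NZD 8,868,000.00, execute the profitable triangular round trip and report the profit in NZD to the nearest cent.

Profit: NZD 80,050.07

Profitable loop is NZD → SEK → MXN → NZD:
NZD 8,868,000.00 × 6.425 = SEK 56,976,900.00
SEK 56,976,900.00 ÷ 0.5811 = MXN 98,050,077.44
MXN 98,050,077.44 × 0.09126 = NZD 8,948,050.07
Profit = NZD 8,948,050.07 − NZD 8,868,000.00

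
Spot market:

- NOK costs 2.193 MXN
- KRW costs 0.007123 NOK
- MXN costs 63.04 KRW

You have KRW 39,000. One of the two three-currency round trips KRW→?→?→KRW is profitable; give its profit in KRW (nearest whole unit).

Profitable loop is KRW → MXN → NOK → KRW:
KRW 39,000 ÷ 63.04 = MXN 618.65
MXN 618.65 ÷ 2.193 = NOK 282.10
NOK 282.10 ÷ 0.007123 = KRW 39,605
Profit = KRW 39,605 − KRW 39,000

Profit: KRW 605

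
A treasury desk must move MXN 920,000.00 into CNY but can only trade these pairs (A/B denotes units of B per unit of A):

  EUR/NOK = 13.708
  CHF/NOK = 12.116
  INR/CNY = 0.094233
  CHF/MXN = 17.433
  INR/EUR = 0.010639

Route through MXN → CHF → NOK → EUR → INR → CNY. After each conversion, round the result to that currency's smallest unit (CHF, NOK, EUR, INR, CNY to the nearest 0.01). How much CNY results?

CNY 413,145.59

MXN 920,000.00 ÷ 17.433 = CHF 52,773.48
CHF 52,773.48 × 12.116 = NOK 639,403.48
NOK 639,403.48 ÷ 13.708 = EUR 46,644.55
EUR 46,644.55 ÷ 0.010639 = INR 4,384,298.34
INR 4,384,298.34 × 0.094233 = CNY 413,145.59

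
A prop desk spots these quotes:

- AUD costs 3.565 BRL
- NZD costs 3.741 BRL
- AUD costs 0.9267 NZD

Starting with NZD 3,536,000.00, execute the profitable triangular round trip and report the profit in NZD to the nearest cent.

Profitable loop is NZD → AUD → BRL → NZD:
NZD 3,536,000.00 ÷ 0.9267 = AUD 3,815,690.08
AUD 3,815,690.08 × 3.565 = BRL 13,602,935.15
BRL 13,602,935.15 ÷ 3.741 = NZD 3,636,176.20
Profit = NZD 3,636,176.20 − NZD 3,536,000.00

Profit: NZD 100,176.20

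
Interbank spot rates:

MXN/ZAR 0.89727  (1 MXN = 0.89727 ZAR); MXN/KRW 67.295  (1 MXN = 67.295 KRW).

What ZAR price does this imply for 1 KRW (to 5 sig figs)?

1 KRW ÷ 67.295 = 0.0148599 MXN
0.0148599 MXN × 0.89727 = 0.0133334 ZAR

KRW/ZAR = 0.013333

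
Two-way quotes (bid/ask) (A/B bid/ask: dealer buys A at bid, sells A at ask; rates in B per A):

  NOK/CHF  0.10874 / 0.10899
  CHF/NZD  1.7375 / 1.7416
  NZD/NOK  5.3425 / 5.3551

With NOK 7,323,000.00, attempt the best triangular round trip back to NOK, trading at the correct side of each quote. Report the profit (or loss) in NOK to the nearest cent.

Net profit: NOK 68,757.44

Best loop NOK → CHF → NZD → NOK:
NOK 7,323,000.00 × 0.10874 (sell NOK at bid) = CHF 796,303.02
CHF 796,303.02 × 1.7375 (sell CHF at bid) = NZD 1,383,576.50
NZD 1,383,576.50 × 5.3425 (sell NZD at bid) = NOK 7,391,757.44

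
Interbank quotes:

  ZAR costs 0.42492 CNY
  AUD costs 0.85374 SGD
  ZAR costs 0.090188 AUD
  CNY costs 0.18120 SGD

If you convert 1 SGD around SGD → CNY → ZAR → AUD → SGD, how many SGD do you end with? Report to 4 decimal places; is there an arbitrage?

1.0000 (no arbitrage)

Around SGD → CNY → ZAR → AUD → SGD: 1 ÷ 0.18120 ÷ 0.42492 × 0.090188 × 0.85374 = 1.000021
Product ≈ 1 (deviation 0.002%, within rounding noise).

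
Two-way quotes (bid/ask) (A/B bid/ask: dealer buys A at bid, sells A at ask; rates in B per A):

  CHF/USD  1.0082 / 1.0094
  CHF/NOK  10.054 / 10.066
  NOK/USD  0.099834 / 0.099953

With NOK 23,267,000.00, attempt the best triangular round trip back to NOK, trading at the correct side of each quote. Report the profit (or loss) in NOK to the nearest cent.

Net profit: NOK 47,941.13

Best loop NOK → CHF → USD → NOK:
NOK 23,267,000.00 ÷ 10.066 (buy CHF at ask) = CHF 2,311,444.47
CHF 2,311,444.47 × 1.0082 (sell CHF at bid) = USD 2,330,398.31
USD 2,330,398.31 ÷ 0.099953 (buy NOK at ask) = NOK 23,314,941.13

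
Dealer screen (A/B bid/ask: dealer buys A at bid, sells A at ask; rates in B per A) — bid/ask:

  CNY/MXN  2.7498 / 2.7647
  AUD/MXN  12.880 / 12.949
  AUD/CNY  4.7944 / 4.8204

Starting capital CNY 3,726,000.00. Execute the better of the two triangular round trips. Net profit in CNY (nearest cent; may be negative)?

Net profit: CNY 67,516.63

Best loop CNY → MXN → AUD → CNY:
CNY 3,726,000.00 × 2.7498 (sell CNY at bid) = MXN 10,245,754.80
MXN 10,245,754.80 ÷ 12.949 (buy AUD at ask) = AUD 791,239.08
AUD 791,239.08 × 4.7944 (sell AUD at bid) = CNY 3,793,516.63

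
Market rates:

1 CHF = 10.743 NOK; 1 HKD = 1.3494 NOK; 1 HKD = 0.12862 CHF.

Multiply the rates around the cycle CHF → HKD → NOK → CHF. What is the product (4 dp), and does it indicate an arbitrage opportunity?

Around CHF → HKD → NOK → CHF: 1 ÷ 0.12862 × 1.3494 ÷ 10.743 = 0.976577
Product < 1; profitable direction is CHF → NOK → HKD → CHF.

0.9766 (arbitrage exists)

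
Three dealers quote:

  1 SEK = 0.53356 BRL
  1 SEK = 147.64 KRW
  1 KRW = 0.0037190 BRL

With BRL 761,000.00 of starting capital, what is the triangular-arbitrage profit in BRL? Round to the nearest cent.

Profit: BRL 22,125.94

Profitable loop is BRL → SEK → KRW → BRL:
BRL 761,000.00 ÷ 0.53356 = SEK 1,426,268.84
SEK 1,426,268.84 × 147.64 = KRW 210,574,331
KRW 210,574,331 × 0.0037190 = BRL 783,125.94
Profit = BRL 783,125.94 − BRL 761,000.00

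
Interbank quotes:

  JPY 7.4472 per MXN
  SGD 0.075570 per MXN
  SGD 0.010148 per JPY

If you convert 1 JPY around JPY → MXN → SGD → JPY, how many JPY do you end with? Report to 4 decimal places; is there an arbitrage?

Around JPY → MXN → SGD → JPY: 1 ÷ 7.4472 × 0.075570 ÷ 0.010148 = 0.999945
Product ≈ 1 (deviation 0.006%, within rounding noise).

0.9999 (no arbitrage)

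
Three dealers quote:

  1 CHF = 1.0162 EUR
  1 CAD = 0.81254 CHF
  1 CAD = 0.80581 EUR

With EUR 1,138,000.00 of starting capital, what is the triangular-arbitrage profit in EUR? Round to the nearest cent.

Profitable loop is EUR → CAD → CHF → EUR:
EUR 1,138,000.00 ÷ 0.80581 = CAD 1,412,243.58
CAD 1,412,243.58 × 0.81254 = CHF 1,147,504.40
CHF 1,147,504.40 × 1.0162 = EUR 1,166,093.97
Profit = EUR 1,166,093.97 − EUR 1,138,000.00

Profit: EUR 28,093.97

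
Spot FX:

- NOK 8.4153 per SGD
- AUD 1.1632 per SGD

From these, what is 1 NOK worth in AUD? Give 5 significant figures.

NOK/AUD = 0.13822

1 NOK ÷ 8.4153 = 0.118831 SGD
0.118831 SGD × 1.1632 = 0.138224 AUD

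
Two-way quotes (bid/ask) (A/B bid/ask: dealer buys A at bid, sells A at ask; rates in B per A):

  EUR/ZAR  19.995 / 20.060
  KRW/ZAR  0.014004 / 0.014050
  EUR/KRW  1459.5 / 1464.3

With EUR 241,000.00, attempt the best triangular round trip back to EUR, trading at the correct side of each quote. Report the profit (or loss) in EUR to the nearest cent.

Best loop EUR → KRW → ZAR → EUR:
EUR 241,000.00 × 1459.5 (sell EUR at bid) = KRW 351,739,500
KRW 351,739,500 × 0.014004 (sell KRW at bid) = ZAR 4,925,759.96
ZAR 4,925,759.96 ÷ 20.060 (buy EUR at ask) = EUR 245,551.34

Net profit: EUR 4,551.34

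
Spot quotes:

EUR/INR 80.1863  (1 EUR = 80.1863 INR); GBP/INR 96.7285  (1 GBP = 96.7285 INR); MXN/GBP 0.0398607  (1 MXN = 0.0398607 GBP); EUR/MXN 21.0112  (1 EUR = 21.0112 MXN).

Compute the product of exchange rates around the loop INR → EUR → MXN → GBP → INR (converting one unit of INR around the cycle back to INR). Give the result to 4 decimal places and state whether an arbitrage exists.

Around INR → EUR → MXN → GBP → INR: 1 ÷ 80.1863 × 21.0112 × 0.0398607 × 96.7285 = 1.010299
Product > 1; profitable direction is INR → EUR → MXN → GBP → INR.

1.0103 (arbitrage exists)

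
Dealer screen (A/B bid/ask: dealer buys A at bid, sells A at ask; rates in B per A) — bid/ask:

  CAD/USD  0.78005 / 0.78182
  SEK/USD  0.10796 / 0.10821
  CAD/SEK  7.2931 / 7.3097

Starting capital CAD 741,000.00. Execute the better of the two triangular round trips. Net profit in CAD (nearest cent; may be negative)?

Best loop CAD → SEK → USD → CAD:
CAD 741,000.00 × 7.2931 (sell CAD at bid) = SEK 5,404,187.10
SEK 5,404,187.10 × 0.10796 (sell SEK at bid) = USD 583,436.04
USD 583,436.04 ÷ 0.78182 (buy CAD at ask) = CAD 746,253.66

Net profit: CAD 5,253.66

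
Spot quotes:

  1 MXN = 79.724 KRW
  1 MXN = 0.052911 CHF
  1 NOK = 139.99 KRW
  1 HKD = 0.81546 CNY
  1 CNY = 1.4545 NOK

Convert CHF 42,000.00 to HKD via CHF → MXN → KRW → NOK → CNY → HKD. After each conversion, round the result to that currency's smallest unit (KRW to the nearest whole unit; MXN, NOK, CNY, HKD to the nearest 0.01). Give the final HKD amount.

CHF 42,000.00 ÷ 0.052911 = MXN 793,785.79
MXN 793,785.79 × 79.724 = KRW 63,283,778
KRW 63,283,778 ÷ 139.99 = NOK 452,059.28
NOK 452,059.28 ÷ 1.4545 = CNY 310,800.47
CNY 310,800.47 ÷ 0.81546 = HKD 381,135.15

HKD 381,135.15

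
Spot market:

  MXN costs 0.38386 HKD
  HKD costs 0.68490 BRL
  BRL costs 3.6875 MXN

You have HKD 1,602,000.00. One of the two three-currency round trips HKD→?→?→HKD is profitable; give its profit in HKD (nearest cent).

Profitable loop is HKD → MXN → BRL → HKD:
HKD 1,602,000.00 ÷ 0.38386 = MXN 4,173,396.55
MXN 4,173,396.55 ÷ 3.6875 = BRL 1,131,768.56
BRL 1,131,768.56 ÷ 0.68490 = HKD 1,652,458.11
Profit = HKD 1,652,458.11 − HKD 1,602,000.00

Profit: HKD 50,458.11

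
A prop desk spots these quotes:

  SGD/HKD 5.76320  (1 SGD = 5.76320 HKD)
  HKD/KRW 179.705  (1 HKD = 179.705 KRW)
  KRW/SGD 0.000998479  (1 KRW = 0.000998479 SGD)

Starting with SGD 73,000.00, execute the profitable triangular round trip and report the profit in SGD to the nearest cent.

Profitable loop is SGD → HKD → KRW → SGD:
SGD 73,000.00 × 5.76320 = HKD 420,713.60
HKD 420,713.60 × 179.705 = KRW 75,604,337
KRW 75,604,337 × 0.000998479 = SGD 75,489.34
Profit = SGD 75,489.34 − SGD 73,000.00

Profit: SGD 2,489.34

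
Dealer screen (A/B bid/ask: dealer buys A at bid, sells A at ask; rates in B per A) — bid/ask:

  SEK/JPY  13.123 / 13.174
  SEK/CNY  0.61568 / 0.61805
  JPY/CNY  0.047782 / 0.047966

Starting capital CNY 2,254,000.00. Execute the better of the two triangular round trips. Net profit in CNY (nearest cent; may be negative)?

Net profit: CNY 32,797.74

Best loop CNY → SEK → JPY → CNY:
CNY 2,254,000.00 ÷ 0.61805 (buy SEK at ask) = SEK 3,646,954.13
SEK 3,646,954.13 × 13.123 (sell SEK at bid) = JPY 47,858,979
JPY 47,858,979 × 0.047782 (sell JPY at bid) = CNY 2,286,797.74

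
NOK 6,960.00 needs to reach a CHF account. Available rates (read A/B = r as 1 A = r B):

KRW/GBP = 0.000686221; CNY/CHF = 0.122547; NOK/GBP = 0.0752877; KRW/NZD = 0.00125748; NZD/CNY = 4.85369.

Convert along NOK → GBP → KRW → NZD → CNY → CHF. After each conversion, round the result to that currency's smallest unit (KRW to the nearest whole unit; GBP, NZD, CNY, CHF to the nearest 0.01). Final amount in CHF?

CHF 571.14

NOK 6,960.00 × 0.0752877 = GBP 524.00
GBP 524.00 ÷ 0.000686221 = KRW 763,602
KRW 763,602 × 0.00125748 = NZD 960.21
NZD 960.21 × 4.85369 = CNY 4,660.56
CNY 4,660.56 × 0.122547 = CHF 571.14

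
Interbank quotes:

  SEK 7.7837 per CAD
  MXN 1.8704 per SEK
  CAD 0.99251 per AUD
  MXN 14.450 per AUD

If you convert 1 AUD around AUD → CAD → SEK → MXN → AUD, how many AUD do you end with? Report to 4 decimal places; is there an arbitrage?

1.0000 (no arbitrage)

Around AUD → CAD → SEK → MXN → AUD: 1 × 0.99251 × 7.7837 × 1.8704 ÷ 14.450 = 0.999972
Product ≈ 1 (deviation 0.003%, within rounding noise).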